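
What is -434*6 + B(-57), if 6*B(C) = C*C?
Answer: -4125/2 ≈ -2062.5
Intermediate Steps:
B(C) = C**2/6 (B(C) = (C*C)/6 = C**2/6)
-434*6 + B(-57) = -434*6 + (1/6)*(-57)**2 = -2604 + (1/6)*3249 = -2604 + 1083/2 = -4125/2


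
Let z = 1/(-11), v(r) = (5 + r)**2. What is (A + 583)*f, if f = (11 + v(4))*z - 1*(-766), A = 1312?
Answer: 15792930/11 ≈ 1.4357e+6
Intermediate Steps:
z = -1/11 ≈ -0.090909
f = 8334/11 (f = (11 + (5 + 4)**2)*(-1/11) - 1*(-766) = (11 + 9**2)*(-1/11) + 766 = (11 + 81)*(-1/11) + 766 = 92*(-1/11) + 766 = -92/11 + 766 = 8334/11 ≈ 757.64)
(A + 583)*f = (1312 + 583)*(8334/11) = 1895*(8334/11) = 15792930/11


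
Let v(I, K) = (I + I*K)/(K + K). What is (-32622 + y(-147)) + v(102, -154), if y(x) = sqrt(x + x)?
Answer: -5015985/154 + 7*I*sqrt(6) ≈ -32571.0 + 17.146*I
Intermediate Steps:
y(x) = sqrt(2)*sqrt(x) (y(x) = sqrt(2*x) = sqrt(2)*sqrt(x))
v(I, K) = (I + I*K)/(2*K) (v(I, K) = (I + I*K)/((2*K)) = (I + I*K)*(1/(2*K)) = (I + I*K)/(2*K))
(-32622 + y(-147)) + v(102, -154) = (-32622 + sqrt(2)*sqrt(-147)) + (1/2)*102*(1 - 154)/(-154) = (-32622 + sqrt(2)*(7*I*sqrt(3))) + (1/2)*102*(-1/154)*(-153) = (-32622 + 7*I*sqrt(6)) + 7803/154 = -5015985/154 + 7*I*sqrt(6)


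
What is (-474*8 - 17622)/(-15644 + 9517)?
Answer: 21414/6127 ≈ 3.4950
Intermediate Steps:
(-474*8 - 17622)/(-15644 + 9517) = (-3792 - 17622)/(-6127) = -21414*(-1/6127) = 21414/6127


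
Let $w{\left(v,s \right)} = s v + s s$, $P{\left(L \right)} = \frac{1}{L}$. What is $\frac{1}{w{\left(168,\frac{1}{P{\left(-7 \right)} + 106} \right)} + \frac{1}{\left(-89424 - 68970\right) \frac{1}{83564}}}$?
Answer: $\frac{14495189319}{15358570421} \approx 0.94378$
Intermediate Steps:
$w{\left(v,s \right)} = s^{2} + s v$ ($w{\left(v,s \right)} = s v + s^{2} = s^{2} + s v$)
$\frac{1}{w{\left(168,\frac{1}{P{\left(-7 \right)} + 106} \right)} + \frac{1}{\left(-89424 - 68970\right) \frac{1}{83564}}} = \frac{1}{\frac{\frac{1}{\frac{1}{-7} + 106} + 168}{\frac{1}{-7} + 106} + \frac{1}{\left(-89424 - 68970\right) \frac{1}{83564}}} = \frac{1}{\frac{\frac{1}{- \frac{1}{7} + 106} + 168}{- \frac{1}{7} + 106} + \frac{\frac{1}{\frac{1}{83564}}}{-158394}} = \frac{1}{\frac{\frac{1}{\frac{741}{7}} + 168}{\frac{741}{7}} - \frac{41782}{79197}} = \frac{1}{\frac{7 \left(\frac{7}{741} + 168\right)}{741} - \frac{41782}{79197}} = \frac{1}{\frac{7}{741} \cdot \frac{124495}{741} - \frac{41782}{79197}} = \frac{1}{\frac{871465}{549081} - \frac{41782}{79197}} = \frac{1}{\frac{15358570421}{14495189319}} = \frac{14495189319}{15358570421}$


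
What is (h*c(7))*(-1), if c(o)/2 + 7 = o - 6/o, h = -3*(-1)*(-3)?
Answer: -108/7 ≈ -15.429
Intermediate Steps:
h = -9 (h = 3*(-3) = -9)
c(o) = -14 - 12/o + 2*o (c(o) = -14 + 2*(o - 6/o) = -14 + (-12/o + 2*o) = -14 - 12/o + 2*o)
(h*c(7))*(-1) = -9*(-14 - 12/7 + 2*7)*(-1) = -9*(-14 - 12*⅐ + 14)*(-1) = -9*(-14 - 12/7 + 14)*(-1) = -9*(-12/7)*(-1) = (108/7)*(-1) = -108/7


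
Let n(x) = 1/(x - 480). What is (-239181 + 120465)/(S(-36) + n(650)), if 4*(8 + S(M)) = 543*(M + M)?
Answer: 6727240/554313 ≈ 12.136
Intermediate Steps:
n(x) = 1/(-480 + x)
S(M) = -8 + 543*M/2 (S(M) = -8 + (543*(M + M))/4 = -8 + (543*(2*M))/4 = -8 + (1086*M)/4 = -8 + 543*M/2)
(-239181 + 120465)/(S(-36) + n(650)) = (-239181 + 120465)/((-8 + (543/2)*(-36)) + 1/(-480 + 650)) = -118716/((-8 - 9774) + 1/170) = -118716/(-9782 + 1/170) = -118716/(-1662939/170) = -118716*(-170/1662939) = 6727240/554313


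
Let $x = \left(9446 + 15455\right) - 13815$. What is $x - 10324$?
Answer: $762$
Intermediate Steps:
$x = 11086$ ($x = 24901 - 13815 = 11086$)
$x - 10324 = 11086 - 10324 = 762$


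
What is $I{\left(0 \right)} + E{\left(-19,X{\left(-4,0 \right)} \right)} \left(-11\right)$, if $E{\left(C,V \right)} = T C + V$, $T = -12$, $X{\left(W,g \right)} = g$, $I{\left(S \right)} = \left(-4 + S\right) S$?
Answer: $-2508$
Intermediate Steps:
$I{\left(S \right)} = S \left(-4 + S\right)$
$E{\left(C,V \right)} = V - 12 C$ ($E{\left(C,V \right)} = - 12 C + V = V - 12 C$)
$I{\left(0 \right)} + E{\left(-19,X{\left(-4,0 \right)} \right)} \left(-11\right) = 0 \left(-4 + 0\right) + \left(0 - -228\right) \left(-11\right) = 0 \left(-4\right) + \left(0 + 228\right) \left(-11\right) = 0 + 228 \left(-11\right) = 0 - 2508 = -2508$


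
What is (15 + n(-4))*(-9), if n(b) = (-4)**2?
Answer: -279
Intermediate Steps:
n(b) = 16
(15 + n(-4))*(-9) = (15 + 16)*(-9) = 31*(-9) = -279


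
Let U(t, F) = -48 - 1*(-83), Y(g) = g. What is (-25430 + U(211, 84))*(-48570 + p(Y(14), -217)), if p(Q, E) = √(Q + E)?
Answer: 1233435150 - 25395*I*√203 ≈ 1.2334e+9 - 3.6182e+5*I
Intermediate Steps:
p(Q, E) = √(E + Q)
U(t, F) = 35 (U(t, F) = -48 + 83 = 35)
(-25430 + U(211, 84))*(-48570 + p(Y(14), -217)) = (-25430 + 35)*(-48570 + √(-217 + 14)) = -25395*(-48570 + √(-203)) = -25395*(-48570 + I*√203) = 1233435150 - 25395*I*√203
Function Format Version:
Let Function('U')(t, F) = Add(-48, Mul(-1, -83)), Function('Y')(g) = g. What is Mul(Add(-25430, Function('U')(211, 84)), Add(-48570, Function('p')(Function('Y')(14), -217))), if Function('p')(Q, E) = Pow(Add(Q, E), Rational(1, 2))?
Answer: Add(1233435150, Mul(-25395, I, Pow(203, Rational(1, 2)))) ≈ Add(1.2334e+9, Mul(-3.6182e+5, I))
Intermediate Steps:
Function('p')(Q, E) = Pow(Add(E, Q), Rational(1, 2))
Function('U')(t, F) = 35 (Function('U')(t, F) = Add(-48, 83) = 35)
Mul(Add(-25430, Function('U')(211, 84)), Add(-48570, Function('p')(Function('Y')(14), -217))) = Mul(Add(-25430, 35), Add(-48570, Pow(Add(-217, 14), Rational(1, 2)))) = Mul(-25395, Add(-48570, Pow(-203, Rational(1, 2)))) = Mul(-25395, Add(-48570, Mul(I, Pow(203, Rational(1, 2))))) = Add(1233435150, Mul(-25395, I, Pow(203, Rational(1, 2))))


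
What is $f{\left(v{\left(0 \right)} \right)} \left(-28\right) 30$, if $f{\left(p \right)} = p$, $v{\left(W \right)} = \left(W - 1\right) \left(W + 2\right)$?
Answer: $1680$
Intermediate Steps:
$v{\left(W \right)} = \left(-1 + W\right) \left(2 + W\right)$
$f{\left(v{\left(0 \right)} \right)} \left(-28\right) 30 = \left(-2 + 0 + 0^{2}\right) \left(-28\right) 30 = \left(-2 + 0 + 0\right) \left(-28\right) 30 = \left(-2\right) \left(-28\right) 30 = 56 \cdot 30 = 1680$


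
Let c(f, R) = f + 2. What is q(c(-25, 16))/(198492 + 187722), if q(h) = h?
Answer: -23/386214 ≈ -5.9552e-5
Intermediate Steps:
c(f, R) = 2 + f
q(c(-25, 16))/(198492 + 187722) = (2 - 25)/(198492 + 187722) = -23/386214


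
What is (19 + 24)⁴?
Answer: 3418801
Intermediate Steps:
(19 + 24)⁴ = 43⁴ = 3418801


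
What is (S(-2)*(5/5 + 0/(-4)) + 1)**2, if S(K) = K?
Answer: 1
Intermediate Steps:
(S(-2)*(5/5 + 0/(-4)) + 1)**2 = (-2*(5/5 + 0/(-4)) + 1)**2 = (-2*(5*(1/5) + 0*(-1/4)) + 1)**2 = (-2*(1 + 0) + 1)**2 = (-2*1 + 1)**2 = (-2 + 1)**2 = (-1)**2 = 1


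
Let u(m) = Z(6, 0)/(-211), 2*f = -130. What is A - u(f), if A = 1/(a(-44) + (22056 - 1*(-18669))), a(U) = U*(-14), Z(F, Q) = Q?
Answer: 1/41341 ≈ 2.4189e-5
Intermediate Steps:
f = -65 (f = (½)*(-130) = -65)
a(U) = -14*U
A = 1/41341 (A = 1/(-14*(-44) + (22056 - 1*(-18669))) = 1/(616 + (22056 + 18669)) = 1/(616 + 40725) = 1/41341 ≈ 2.4189e-5)
u(m) = 0 (u(m) = 0/(-211) = 0*(-1/211) = 0)
A - u(f) = 1/41341 - 1*0 = 1/41341 + 0 = 1/41341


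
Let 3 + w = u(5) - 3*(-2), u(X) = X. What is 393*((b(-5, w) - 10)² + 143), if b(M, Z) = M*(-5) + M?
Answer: 95499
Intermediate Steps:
w = 8 (w = -3 + (5 - 3*(-2)) = -3 + (5 + 6) = -3 + 11 = 8)
b(M, Z) = -4*M (b(M, Z) = -5*M + M = -4*M)
393*((b(-5, w) - 10)² + 143) = 393*((-4*(-5) - 10)² + 143) = 393*((20 - 10)² + 143) = 393*(10² + 143) = 393*(100 + 143) = 393*243 = 95499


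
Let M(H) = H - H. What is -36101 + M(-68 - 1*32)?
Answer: -36101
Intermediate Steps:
M(H) = 0
-36101 + M(-68 - 1*32) = -36101 + 0 = -36101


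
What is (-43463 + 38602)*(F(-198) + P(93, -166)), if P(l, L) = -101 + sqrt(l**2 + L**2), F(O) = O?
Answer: 1453439 - 4861*sqrt(36205) ≈ 5.2851e+5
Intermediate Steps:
P(l, L) = -101 + sqrt(L**2 + l**2)
(-43463 + 38602)*(F(-198) + P(93, -166)) = (-43463 + 38602)*(-198 + (-101 + sqrt((-166)**2 + 93**2))) = -4861*(-198 + (-101 + sqrt(27556 + 8649))) = -4861*(-198 + (-101 + sqrt(36205))) = -4861*(-299 + sqrt(36205)) = 1453439 - 4861*sqrt(36205)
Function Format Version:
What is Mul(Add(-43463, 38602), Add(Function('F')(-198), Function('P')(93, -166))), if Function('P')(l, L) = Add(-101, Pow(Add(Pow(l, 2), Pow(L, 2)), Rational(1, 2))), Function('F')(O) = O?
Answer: Add(1453439, Mul(-4861, Pow(36205, Rational(1, 2)))) ≈ 5.2851e+5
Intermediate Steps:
Function('P')(l, L) = Add(-101, Pow(Add(Pow(L, 2), Pow(l, 2)), Rational(1, 2)))
Mul(Add(-43463, 38602), Add(Function('F')(-198), Function('P')(93, -166))) = Mul(Add(-43463, 38602), Add(-198, Add(-101, Pow(Add(Pow(-166, 2), Pow(93, 2)), Rational(1, 2))))) = Mul(-4861, Add(-198, Add(-101, Pow(Add(27556, 8649), Rational(1, 2))))) = Mul(-4861, Add(-198, Add(-101, Pow(36205, Rational(1, 2))))) = Mul(-4861, Add(-299, Pow(36205, Rational(1, 2)))) = Add(1453439, Mul(-4861, Pow(36205, Rational(1, 2))))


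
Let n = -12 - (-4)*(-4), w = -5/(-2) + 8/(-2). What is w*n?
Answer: 42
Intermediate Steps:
w = -3/2 (w = -5*(-1/2) + 8*(-1/2) = 5/2 - 4 = -3/2 ≈ -1.5000)
n = -28 (n = -12 - 1*16 = -12 - 16 = -28)
w*n = -3/2*(-28) = 42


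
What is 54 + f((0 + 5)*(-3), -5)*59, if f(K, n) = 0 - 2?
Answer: -64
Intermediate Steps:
f(K, n) = -2
54 + f((0 + 5)*(-3), -5)*59 = 54 - 2*59 = 54 - 118 = -64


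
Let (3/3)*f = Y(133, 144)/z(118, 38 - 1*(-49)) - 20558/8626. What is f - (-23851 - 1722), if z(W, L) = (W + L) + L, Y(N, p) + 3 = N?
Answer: 847476135/33142 ≈ 25571.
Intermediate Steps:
Y(N, p) = -3 + N
z(W, L) = W + 2*L (z(W, L) = (L + W) + L = W + 2*L)
f = -64231/33142 (f = (-3 + 133)/(118 + 2*(38 - 1*(-49))) - 20558/8626 = 130/(118 + 2*(38 + 49)) - 20558*1/8626 = 130/(118 + 2*87) - 541/227 = 130/(118 + 174) - 541/227 = 130/292 - 541/227 = 130*(1/292) - 541/227 = 65/146 - 541/227 = -64231/33142 ≈ -1.9381)
f - (-23851 - 1722) = -64231/33142 - (-23851 - 1722) = -64231/33142 - 1*(-25573) = -64231/33142 + 25573 = 847476135/33142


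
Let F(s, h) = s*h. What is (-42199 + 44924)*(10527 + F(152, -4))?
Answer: 27029275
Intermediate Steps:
F(s, h) = h*s
(-42199 + 44924)*(10527 + F(152, -4)) = (-42199 + 44924)*(10527 - 4*152) = 2725*(10527 - 608) = 2725*9919 = 27029275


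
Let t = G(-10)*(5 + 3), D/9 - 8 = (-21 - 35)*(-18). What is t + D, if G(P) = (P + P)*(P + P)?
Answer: 12344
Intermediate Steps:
G(P) = 4*P**2 (G(P) = (2*P)*(2*P) = 4*P**2)
D = 9144 (D = 72 + 9*((-21 - 35)*(-18)) = 72 + 9*(-56*(-18)) = 72 + 9*1008 = 72 + 9072 = 9144)
t = 3200 (t = (4*(-10)**2)*(5 + 3) = (4*100)*8 = 400*8 = 3200)
t + D = 3200 + 9144 = 12344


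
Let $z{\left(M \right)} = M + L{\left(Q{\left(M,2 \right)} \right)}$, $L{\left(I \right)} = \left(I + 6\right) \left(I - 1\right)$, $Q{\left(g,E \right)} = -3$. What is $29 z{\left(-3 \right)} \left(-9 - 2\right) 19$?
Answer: $90915$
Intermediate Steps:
$L{\left(I \right)} = \left(-1 + I\right) \left(6 + I\right)$ ($L{\left(I \right)} = \left(6 + I\right) \left(-1 + I\right) = \left(-1 + I\right) \left(6 + I\right)$)
$z{\left(M \right)} = -12 + M$ ($z{\left(M \right)} = M + \left(-6 + \left(-3\right)^{2} + 5 \left(-3\right)\right) = M - 12 = -12 + M$)
$29 z{\left(-3 \right)} \left(-9 - 2\right) 19 = 29 \left(-12 - 3\right) \left(-9 - 2\right) 19 = 29 - 15 \left(-9 - 2\right) 19 = 29 \left(-15\right) \left(-11\right) 19 = 29 \cdot 165 \cdot 19 = 29 \cdot 3135 = 90915$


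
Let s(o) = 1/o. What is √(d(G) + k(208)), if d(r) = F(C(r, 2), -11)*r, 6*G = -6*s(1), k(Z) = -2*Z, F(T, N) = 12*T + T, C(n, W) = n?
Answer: I*√403 ≈ 20.075*I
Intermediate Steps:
F(T, N) = 13*T
G = -1 (G = (-6/1)/6 = (-6*1)/6 = (⅙)*(-6) = -1)
d(r) = 13*r² (d(r) = (13*r)*r = 13*r²)
√(d(G) + k(208)) = √(13*(-1)² - 2*208) = √(13*1 - 416) = √(13 - 416) = √(-403) = I*√403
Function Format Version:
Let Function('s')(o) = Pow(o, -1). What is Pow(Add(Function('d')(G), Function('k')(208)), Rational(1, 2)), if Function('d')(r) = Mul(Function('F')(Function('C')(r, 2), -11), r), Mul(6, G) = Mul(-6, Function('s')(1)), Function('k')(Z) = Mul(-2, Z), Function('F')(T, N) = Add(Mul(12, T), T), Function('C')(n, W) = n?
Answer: Mul(I, Pow(403, Rational(1, 2))) ≈ Mul(20.075, I)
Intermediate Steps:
Function('F')(T, N) = Mul(13, T)
G = -1 (G = Mul(Rational(1, 6), Mul(-6, Pow(1, -1))) = Mul(Rational(1, 6), Mul(-6, 1)) = Mul(Rational(1, 6), -6) = -1)
Function('d')(r) = Mul(13, Pow(r, 2)) (Function('d')(r) = Mul(Mul(13, r), r) = Mul(13, Pow(r, 2)))
Pow(Add(Function('d')(G), Function('k')(208)), Rational(1, 2)) = Pow(Add(Mul(13, Pow(-1, 2)), Mul(-2, 208)), Rational(1, 2)) = Pow(Add(Mul(13, 1), -416), Rational(1, 2)) = Pow(Add(13, -416), Rational(1, 2)) = Pow(-403, Rational(1, 2)) = Mul(I, Pow(403, Rational(1, 2)))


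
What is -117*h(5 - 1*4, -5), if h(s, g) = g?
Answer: 585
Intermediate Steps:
-117*h(5 - 1*4, -5) = -117*(-5) = 585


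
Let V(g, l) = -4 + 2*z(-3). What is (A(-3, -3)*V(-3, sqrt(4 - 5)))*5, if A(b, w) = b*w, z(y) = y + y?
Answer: -720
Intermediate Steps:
z(y) = 2*y
V(g, l) = -16 (V(g, l) = -4 + 2*(2*(-3)) = -4 + 2*(-6) = -4 - 12 = -16)
(A(-3, -3)*V(-3, sqrt(4 - 5)))*5 = (-3*(-3)*(-16))*5 = (9*(-16))*5 = -144*5 = -720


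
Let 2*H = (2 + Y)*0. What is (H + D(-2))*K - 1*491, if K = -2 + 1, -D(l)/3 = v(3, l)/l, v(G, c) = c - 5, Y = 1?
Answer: -961/2 ≈ -480.50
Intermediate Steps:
v(G, c) = -5 + c
D(l) = -3*(-5 + l)/l
K = -1
H = 0 (H = ((2 + 1)*0)/2 = (3*0)/2 = (½)*0 = 0)
(H + D(-2))*K - 1*491 = (0 + (-3 + 15/(-2)))*(-1) - 1*491 = (0 + (-3 + 15*(-½)))*(-1) - 491 = (0 + (-3 - 15/2))*(-1) - 491 = (0 - 21/2)*(-1) - 491 = -21/2*(-1) - 491 = 21/2 - 491 = -961/2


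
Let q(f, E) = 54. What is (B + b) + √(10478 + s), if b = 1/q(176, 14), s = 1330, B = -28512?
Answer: -1539647/54 + 12*√82 ≈ -28403.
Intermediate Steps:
b = 1/54 ≈ 0.018519
(B + b) + √(10478 + s) = (-28512 + 1/54) + √(10478 + 1330) = -1539647/54 + √11808 = -1539647/54 + 12*√82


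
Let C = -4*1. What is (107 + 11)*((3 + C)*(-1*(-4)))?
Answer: -472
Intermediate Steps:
C = -4
(107 + 11)*((3 + C)*(-1*(-4))) = (107 + 11)*((3 - 4)*(-1*(-4))) = 118*(-1*4) = 118*(-4) = -472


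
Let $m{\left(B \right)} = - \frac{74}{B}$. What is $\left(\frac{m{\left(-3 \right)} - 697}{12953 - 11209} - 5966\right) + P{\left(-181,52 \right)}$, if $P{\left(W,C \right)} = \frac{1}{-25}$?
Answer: $- \frac{780408457}{130800} \approx -5966.4$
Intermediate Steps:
$P{\left(W,C \right)} = - \frac{1}{25}$
$\left(\frac{m{\left(-3 \right)} - 697}{12953 - 11209} - 5966\right) + P{\left(-181,52 \right)} = \left(\frac{- \frac{74}{-3} - 697}{12953 - 11209} - 5966\right) - \frac{1}{25} = \left(\frac{\left(-74\right) \left(- \frac{1}{3}\right) - 697}{1744} - 5966\right) - \frac{1}{25} = \left(\left(\frac{74}{3} - 697\right) \frac{1}{1744} - 5966\right) - \frac{1}{25} = \left(\left(- \frac{2017}{3}\right) \frac{1}{1744} - 5966\right) - \frac{1}{25} = \left(- \frac{2017}{5232} - 5966\right) - \frac{1}{25} = - \frac{31216129}{5232} - \frac{1}{25} = - \frac{780408457}{130800}$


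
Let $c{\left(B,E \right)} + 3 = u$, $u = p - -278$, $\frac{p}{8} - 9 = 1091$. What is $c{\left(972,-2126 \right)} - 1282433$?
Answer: $-1273358$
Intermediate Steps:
$p = 8800$ ($p = 72 + 8 \cdot 1091 = 72 + 8728 = 8800$)
$u = 9078$ ($u = 8800 - -278 = 8800 + 278 = 9078$)
$c{\left(B,E \right)} = 9075$ ($c{\left(B,E \right)} = -3 + 9078 = 9075$)
$c{\left(972,-2126 \right)} - 1282433 = 9075 - 1282433 = -1273358$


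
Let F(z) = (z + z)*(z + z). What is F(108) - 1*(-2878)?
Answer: 49534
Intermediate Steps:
F(z) = 4*z**2 (F(z) = (2*z)*(2*z) = 4*z**2)
F(108) - 1*(-2878) = 4*108**2 - 1*(-2878) = 4*11664 + 2878 = 46656 + 2878 = 49534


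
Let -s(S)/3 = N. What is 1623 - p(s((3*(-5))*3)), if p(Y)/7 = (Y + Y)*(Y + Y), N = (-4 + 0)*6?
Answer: -143529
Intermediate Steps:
N = -24 (N = -4*6 = -24)
s(S) = 72 (s(S) = -3*(-24) = 72)
p(Y) = 28*Y² (p(Y) = 7*((Y + Y)*(Y + Y)) = 7*((2*Y)*(2*Y)) = 7*(4*Y²) = 28*Y²)
1623 - p(s((3*(-5))*3)) = 1623 - 28*72² = 1623 - 28*5184 = 1623 - 1*145152 = 1623 - 145152 = -143529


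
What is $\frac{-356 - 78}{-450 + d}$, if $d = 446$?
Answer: $\frac{217}{2} \approx 108.5$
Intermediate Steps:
$\frac{-356 - 78}{-450 + d} = \frac{-356 - 78}{-450 + 446} = - \frac{434}{-4} = \left(-434\right) \left(- \frac{1}{4}\right) = \frac{217}{2}$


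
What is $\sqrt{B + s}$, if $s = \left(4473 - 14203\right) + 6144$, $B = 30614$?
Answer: $2 \sqrt{6757} \approx 164.4$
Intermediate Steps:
$s = -3586$ ($s = -9730 + 6144 = -3586$)
$\sqrt{B + s} = \sqrt{30614 - 3586} = \sqrt{27028} = 2 \sqrt{6757}$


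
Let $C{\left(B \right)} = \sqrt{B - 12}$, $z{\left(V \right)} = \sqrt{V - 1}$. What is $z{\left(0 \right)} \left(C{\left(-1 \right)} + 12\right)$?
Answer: $- \sqrt{13} + 12 i \approx -3.6056 + 12.0 i$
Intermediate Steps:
$z{\left(V \right)} = \sqrt{-1 + V}$
$C{\left(B \right)} = \sqrt{-12 + B}$ ($C{\left(B \right)} = \sqrt{B - 12} = \sqrt{-12 + B}$)
$z{\left(0 \right)} \left(C{\left(-1 \right)} + 12\right) = \sqrt{-1 + 0} \left(\sqrt{-12 - 1} + 12\right) = \sqrt{-1} \left(\sqrt{-13} + 12\right) = i \left(i \sqrt{13} + 12\right) = i \left(12 + i \sqrt{13}\right)$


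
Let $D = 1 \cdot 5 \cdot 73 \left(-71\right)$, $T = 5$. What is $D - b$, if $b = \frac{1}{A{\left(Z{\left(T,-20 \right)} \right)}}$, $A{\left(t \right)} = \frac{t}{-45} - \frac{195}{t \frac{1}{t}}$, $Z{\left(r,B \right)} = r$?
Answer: $- \frac{45506731}{1756} \approx -25915.0$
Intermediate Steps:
$A{\left(t \right)} = -195 - \frac{t}{45}$ ($A{\left(t \right)} = t \left(- \frac{1}{45}\right) - \frac{195}{1} = - \frac{t}{45} - 195 = -195 - \frac{t}{45}$)
$b = - \frac{9}{1756}$ ($b = \frac{1}{-195 - \frac{1}{9}} = \frac{1}{- \frac{1756}{9}} = - \frac{9}{1756} \approx -0.0051253$)
$D = -25915$ ($D = 5 \cdot 73 \left(-71\right) = 365 \left(-71\right) = -25915$)
$D - b = -25915 - - \frac{9}{1756} = -25915 + \frac{9}{1756} = - \frac{45506731}{1756}$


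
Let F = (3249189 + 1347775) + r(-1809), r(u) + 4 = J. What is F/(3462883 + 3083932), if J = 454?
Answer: 4597414/6546815 ≈ 0.70224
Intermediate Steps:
r(u) = 450 (r(u) = -4 + 454 = 450)
F = 4597414 (F = (3249189 + 1347775) + 450 = 4596964 + 450 = 4597414)
F/(3462883 + 3083932) = 4597414/(3462883 + 3083932) = 4597414/6546815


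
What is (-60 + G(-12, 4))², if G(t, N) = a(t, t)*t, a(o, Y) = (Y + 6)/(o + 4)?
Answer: 4761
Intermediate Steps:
a(o, Y) = (6 + Y)/(4 + o)
G(t, N) = t*(6 + t)/(4 + t) (G(t, N) = ((6 + t)/(4 + t))*t = t*(6 + t)/(4 + t))
(-60 + G(-12, 4))² = (-60 - 12*(6 - 12)/(4 - 12))² = (-60 - 12*(-6)/(-8))² = (-60 - 12*(-⅛)*(-6))² = (-60 - 9)² = (-69)² = 4761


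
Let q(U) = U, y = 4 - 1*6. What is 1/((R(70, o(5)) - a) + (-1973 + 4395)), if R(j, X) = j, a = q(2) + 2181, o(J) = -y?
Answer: 1/309 ≈ 0.0032362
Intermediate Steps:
y = -2 (y = 4 - 6 = -2)
o(J) = 2 (o(J) = -1*(-2) = 2)
a = 2183 (a = 2 + 2181 = 2183)
1/((R(70, o(5)) - a) + (-1973 + 4395)) = 1/((70 - 1*2183) + (-1973 + 4395)) = 1/((70 - 2183) + 2422) = 1/(-2113 + 2422) = 1/309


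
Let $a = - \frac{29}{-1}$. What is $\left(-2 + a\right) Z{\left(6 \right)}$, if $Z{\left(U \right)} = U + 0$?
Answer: $162$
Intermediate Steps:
$Z{\left(U \right)} = U$
$a = 29$ ($a = \left(-29\right) \left(-1\right) = 29$)
$\left(-2 + a\right) Z{\left(6 \right)} = \left(-2 + 29\right) 6 = 27 \cdot 6 = 162$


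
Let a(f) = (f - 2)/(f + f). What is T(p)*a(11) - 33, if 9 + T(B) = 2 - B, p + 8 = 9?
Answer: -399/11 ≈ -36.273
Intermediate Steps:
p = 1 (p = -8 + 9 = 1)
a(f) = (-2 + f)/(2*f) (a(f) = (-2 + f)/((2*f)) = (-2 + f)*(1/(2*f)) = (-2 + f)/(2*f))
T(B) = -7 - B (T(B) = -9 + (2 - B) = -7 - B)
T(p)*a(11) - 33 = (-7 - 1*1)*((½)*(-2 + 11)/11) - 33 = (-7 - 1)*((½)*(1/11)*9) - 33 = -8*9/22 - 33 = -36/11 - 33 = -399/11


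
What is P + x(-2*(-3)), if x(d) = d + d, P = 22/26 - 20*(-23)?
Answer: 6147/13 ≈ 472.85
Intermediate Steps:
P = 5991/13 (P = 22*(1/26) + 460 = 11/13 + 460 = 5991/13 ≈ 460.85)
x(d) = 2*d
P + x(-2*(-3)) = 5991/13 + 2*(-2*(-3)) = 5991/13 + 2*6 = 5991/13 + 12 = 6147/13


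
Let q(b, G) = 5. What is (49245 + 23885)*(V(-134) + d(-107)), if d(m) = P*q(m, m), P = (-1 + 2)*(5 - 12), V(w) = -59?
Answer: -6874220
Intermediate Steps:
P = -7 (P = 1*(-7) = -7)
d(m) = -35 (d(m) = -7*5 = -35)
(49245 + 23885)*(V(-134) + d(-107)) = (49245 + 23885)*(-59 - 35) = 73130*(-94) = -6874220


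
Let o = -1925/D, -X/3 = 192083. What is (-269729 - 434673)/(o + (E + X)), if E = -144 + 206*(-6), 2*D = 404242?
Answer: 71187218321/58375476517 ≈ 1.2195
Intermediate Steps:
X = -576249 (X = -3*192083 = -576249)
D = 202121 (D = (1/2)*404242 = 202121)
E = -1380 (E = -144 - 1236 = -1380)
o = -1925/202121 ≈ -0.0095240
(-269729 - 434673)/(o + (E + X)) = (-269729 - 434673)/(-1925/202121 + (-1380 - 576249)) = -704402/(-1925/202121 - 577629) = -704402/(-116750953034/202121) = -704402*(-202121/116750953034) = 71187218321/58375476517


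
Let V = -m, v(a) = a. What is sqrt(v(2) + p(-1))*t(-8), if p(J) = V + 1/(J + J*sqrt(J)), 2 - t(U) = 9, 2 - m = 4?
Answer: -7*sqrt(14 + 2*I)/2 ≈ -13.129 - 0.93305*I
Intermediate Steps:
m = -2 (m = 2 - 1*4 = 2 - 4 = -2)
t(U) = -7 (t(U) = 2 - 1*9 = 2 - 9 = -7)
V = 2 (V = -1*(-2) = 2)
p(J) = 2 + 1/(J + J**(3/2)) (p(J) = 2 + 1/(J + J*sqrt(J)) = 2 + 1/(J + J**(3/2)))
sqrt(v(2) + p(-1))*t(-8) = sqrt(2 + (1 + 2*(-1) + 2*(-1)**(3/2))/(-1 + (-1)**(3/2)))*(-7) = sqrt(2 + (1 - 2 + 2*(-I))/(-1 - I))*(-7) = sqrt(2 + ((-1 + I)/2)*(1 - 2 - 2*I))*(-7) = sqrt(2 + ((-1 + I)/2)*(-1 - 2*I))*(-7) = sqrt(2 + (-1 + I)*(-1 - 2*I)/2)*(-7) = -7*sqrt(2 + (-1 + I)*(-1 - 2*I)/2)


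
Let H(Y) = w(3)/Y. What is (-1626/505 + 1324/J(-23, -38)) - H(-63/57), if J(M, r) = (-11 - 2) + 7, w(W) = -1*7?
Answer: -116261/505 ≈ -230.22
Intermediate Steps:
w(W) = -7
J(M, r) = -6 (J(M, r) = -13 + 7 = -6)
H(Y) = -7/Y
(-1626/505 + 1324/J(-23, -38)) - H(-63/57) = (-1626/505 + 1324/(-6)) - (-7)/((-63/57)) = (-1626*1/505 + 1324*(-⅙)) - (-7)/((-63*1/57)) = (-1626/505 - 662/3) - (-7)/(-21/19) = -339188/1515 - (-7)*(-19)/21 = -339188/1515 - 1*19/3 = -339188/1515 - 19/3 = -116261/505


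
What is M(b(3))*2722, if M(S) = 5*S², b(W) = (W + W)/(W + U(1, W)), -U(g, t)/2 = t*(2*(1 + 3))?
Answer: 10888/45 ≈ 241.96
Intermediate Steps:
U(g, t) = -16*t (U(g, t) = -2*t*2*(1 + 3) = -2*t*2*4 = -2*t*8 = -16*t)
b(W) = -2/15 (b(W) = (W + W)/(W - 16*W) = (2*W)/((-15*W)) = (2*W)*(-1/(15*W)) = -2/15)
M(b(3))*2722 = (5*(-2/15)²)*2722 = (5*(4/225))*2722 = (4/45)*2722 = 10888/45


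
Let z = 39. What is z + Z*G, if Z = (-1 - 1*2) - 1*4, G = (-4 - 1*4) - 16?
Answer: 207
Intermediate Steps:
G = -24 (G = (-4 - 4) - 16 = -8 - 16 = -24)
Z = -7 (Z = (-1 - 2) - 4 = -3 - 4 = -7)
z + Z*G = 39 - 7*(-24) = 39 + 168 = 207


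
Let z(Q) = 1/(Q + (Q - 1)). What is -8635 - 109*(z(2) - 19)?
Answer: -19801/3 ≈ -6600.3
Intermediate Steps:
z(Q) = 1/(-1 + 2*Q) (z(Q) = 1/(Q + (-1 + Q)) = 1/(-1 + 2*Q))
-8635 - 109*(z(2) - 19) = -8635 - 109*(1/(-1 + 2*2) - 19) = -8635 - 109*(1/(-1 + 4) - 19) = -8635 - 109*(1/3 - 19) = -8635 - 109*(⅓ - 19) = -8635 - 109*(-56)/3 = -8635 - 1*(-6104/3) = -8635 + 6104/3 = -19801/3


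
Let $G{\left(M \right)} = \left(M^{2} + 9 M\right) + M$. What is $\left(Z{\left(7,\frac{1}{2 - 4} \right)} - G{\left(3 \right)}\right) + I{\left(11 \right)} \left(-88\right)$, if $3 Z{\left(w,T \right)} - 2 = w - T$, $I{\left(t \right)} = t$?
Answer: $- \frac{6023}{6} \approx -1003.8$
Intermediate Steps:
$G{\left(M \right)} = M^{2} + 10 M$
$Z{\left(w,T \right)} = \frac{2}{3} - \frac{T}{3} + \frac{w}{3}$ ($Z{\left(w,T \right)} = \frac{2}{3} + \frac{w - T}{3} = \frac{2}{3} - \left(- \frac{w}{3} + \frac{T}{3}\right) = \frac{2}{3} - \frac{T}{3} + \frac{w}{3}$)
$\left(Z{\left(7,\frac{1}{2 - 4} \right)} - G{\left(3 \right)}\right) + I{\left(11 \right)} \left(-88\right) = \left(\left(\frac{2}{3} - \frac{1}{3 \left(2 - 4\right)} + \frac{1}{3} \cdot 7\right) - 3 \left(10 + 3\right)\right) + 11 \left(-88\right) = \left(\left(\frac{2}{3} - \frac{1}{3 \left(-2\right)} + \frac{7}{3}\right) - 3 \cdot 13\right) - 968 = \left(\left(\frac{2}{3} - - \frac{1}{6} + \frac{7}{3}\right) - 39\right) - 968 = \left(\left(\frac{2}{3} + \frac{1}{6} + \frac{7}{3}\right) - 39\right) - 968 = \left(\frac{19}{6} - 39\right) - 968 = - \frac{215}{6} - 968 = - \frac{6023}{6}$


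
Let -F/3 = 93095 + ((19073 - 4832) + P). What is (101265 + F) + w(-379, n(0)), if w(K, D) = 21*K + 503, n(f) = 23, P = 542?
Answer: -229825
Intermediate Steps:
w(K, D) = 503 + 21*K
F = -323634 (F = -3*(93095 + ((19073 - 4832) + 542)) = -3*(93095 + (14241 + 542)) = -3*(93095 + 14783) = -3*107878 = -323634)
(101265 + F) + w(-379, n(0)) = (101265 - 323634) + (503 + 21*(-379)) = -222369 + (503 - 7959) = -222369 - 7456 = -229825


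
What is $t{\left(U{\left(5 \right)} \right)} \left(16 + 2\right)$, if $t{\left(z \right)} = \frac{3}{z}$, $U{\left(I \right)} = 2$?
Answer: $27$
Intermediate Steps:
$t{\left(U{\left(5 \right)} \right)} \left(16 + 2\right) = \frac{3}{2} \left(16 + 2\right) = 3 \cdot \frac{1}{2} \cdot 18 = \frac{3}{2} \cdot 18 = 27$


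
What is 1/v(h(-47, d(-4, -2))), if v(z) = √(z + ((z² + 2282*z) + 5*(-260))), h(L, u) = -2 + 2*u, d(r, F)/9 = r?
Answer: -I*√164766/164766 ≈ -0.0024636*I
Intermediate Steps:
d(r, F) = 9*r
v(z) = √(-1300 + z² + 2283*z) (v(z) = √(z + ((z² + 2282*z) - 1300)) = √(z + (-1300 + z² + 2282*z)) = √(-1300 + z² + 2283*z))
1/v(h(-47, d(-4, -2))) = 1/(√(-1300 + (-2 + 2*(9*(-4)))² + 2283*(-2 + 2*(9*(-4))))) = 1/(√(-1300 + (-2 + 2*(-36))² + 2283*(-2 + 2*(-36)))) = 1/(√(-1300 + (-2 - 72)² + 2283*(-2 - 72))) = 1/(√(-1300 + (-74)² + 2283*(-74))) = 1/(√(-1300 + 5476 - 168942)) = 1/(√(-164766)) = 1/(I*√164766) = -I*√164766/164766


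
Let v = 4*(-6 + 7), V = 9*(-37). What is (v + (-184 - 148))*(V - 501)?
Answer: 273552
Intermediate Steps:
V = -333
v = 4 (v = 4*1 = 4)
(v + (-184 - 148))*(V - 501) = (4 + (-184 - 148))*(-333 - 501) = (4 - 332)*(-834) = -328*(-834) = 273552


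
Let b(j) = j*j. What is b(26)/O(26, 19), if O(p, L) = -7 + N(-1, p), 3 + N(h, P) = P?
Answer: 169/4 ≈ 42.250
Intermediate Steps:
b(j) = j²
N(h, P) = -3 + P
O(p, L) = -10 + p (O(p, L) = -7 + (-3 + p) = -10 + p)
b(26)/O(26, 19) = 26²/(-10 + 26) = 676/16 = 676*(1/16) = 169/4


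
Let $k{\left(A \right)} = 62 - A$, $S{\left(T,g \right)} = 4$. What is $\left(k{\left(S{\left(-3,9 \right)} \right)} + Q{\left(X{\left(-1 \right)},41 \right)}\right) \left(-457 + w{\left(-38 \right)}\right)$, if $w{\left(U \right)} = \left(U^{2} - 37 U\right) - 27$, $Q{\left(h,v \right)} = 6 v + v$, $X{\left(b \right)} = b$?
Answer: $816270$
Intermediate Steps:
$Q{\left(h,v \right)} = 7 v$
$w{\left(U \right)} = -27 + U^{2} - 37 U$
$\left(k{\left(S{\left(-3,9 \right)} \right)} + Q{\left(X{\left(-1 \right)},41 \right)}\right) \left(-457 + w{\left(-38 \right)}\right) = \left(\left(62 - 4\right) + 7 \cdot 41\right) \left(-457 - \left(-1379 - 1444\right)\right) = \left(\left(62 - 4\right) + 287\right) \left(-457 + \left(-27 + 1444 + 1406\right)\right) = \left(58 + 287\right) \left(-457 + 2823\right) = 345 \cdot 2366 = 816270$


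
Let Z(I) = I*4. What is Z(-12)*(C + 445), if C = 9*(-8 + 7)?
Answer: -20928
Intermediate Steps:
C = -9 (C = 9*(-1) = -9)
Z(I) = 4*I
Z(-12)*(C + 445) = (4*(-12))*(-9 + 445) = -48*436 = -20928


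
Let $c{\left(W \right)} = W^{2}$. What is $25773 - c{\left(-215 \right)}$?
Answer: $-20452$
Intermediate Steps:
$25773 - c{\left(-215 \right)} = 25773 - \left(-215\right)^{2} = 25773 - 46225 = -20452$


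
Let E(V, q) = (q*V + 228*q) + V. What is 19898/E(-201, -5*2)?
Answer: -19898/471 ≈ -42.246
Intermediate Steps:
E(V, q) = V + 228*q + V*q (E(V, q) = (V*q + 228*q) + V = (228*q + V*q) + V = V + 228*q + V*q)
19898/E(-201, -5*2) = 19898/(-201 + 228*(-5*2) - (-1005)*2) = 19898/(-201 + 228*(-10) - 201*(-10)) = 19898/(-201 - 2280 + 2010) = 19898/(-471) = 19898*(-1/471) = -19898/471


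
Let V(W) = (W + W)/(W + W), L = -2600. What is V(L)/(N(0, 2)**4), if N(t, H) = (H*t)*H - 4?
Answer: 1/256 ≈ 0.0039063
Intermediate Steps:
N(t, H) = -4 + t*H**2 (N(t, H) = t*H**2 - 4 = -4 + t*H**2)
V(W) = 1 (V(W) = (2*W)/((2*W)) = (2*W)*(1/(2*W)) = 1)
V(L)/(N(0, 2)**4) = 1/(-4 + 0*2**2)**4 = 1/(-4 + 0*4)**4 = 1/(-4 + 0)**4 = 1/(-4)**4 = 1/256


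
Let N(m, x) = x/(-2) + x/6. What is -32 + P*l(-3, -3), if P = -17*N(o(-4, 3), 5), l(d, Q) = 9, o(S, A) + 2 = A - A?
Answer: 223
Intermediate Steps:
o(S, A) = -2 (o(S, A) = -2 + (A - A) = -2 + 0 = -2)
N(m, x) = -x/3 (N(m, x) = x*(-½) + x*(⅙) = -x/2 + x/6 = -x/3)
P = 85/3 (P = -(-17)*5/3 = -17*(-5/3) = 85/3 ≈ 28.333)
-32 + P*l(-3, -3) = -32 + (85/3)*9 = -32 + 255 = 223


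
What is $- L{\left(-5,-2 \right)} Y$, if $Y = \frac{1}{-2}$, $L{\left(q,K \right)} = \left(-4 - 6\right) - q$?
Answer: $- \frac{5}{2} \approx -2.5$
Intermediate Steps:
$L{\left(q,K \right)} = -10 - q$ ($L{\left(q,K \right)} = \left(-4 - 6\right) - q = -10 - q$)
$Y = - \frac{1}{2} \approx -0.5$
$- L{\left(-5,-2 \right)} Y = - (-10 - -5) \left(- \frac{1}{2}\right) = - (-10 + 5) \left(- \frac{1}{2}\right) = \left(-1\right) \left(-5\right) \left(- \frac{1}{2}\right) = 5 \left(- \frac{1}{2}\right) = - \frac{5}{2}$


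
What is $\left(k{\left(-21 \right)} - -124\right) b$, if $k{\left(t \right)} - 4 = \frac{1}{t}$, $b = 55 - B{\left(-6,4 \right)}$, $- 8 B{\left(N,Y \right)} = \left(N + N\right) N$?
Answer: $\frac{171968}{21} \approx 8189.0$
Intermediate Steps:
$B{\left(N,Y \right)} = - \frac{N^{2}}{4}$ ($B{\left(N,Y \right)} = - \frac{\left(N + N\right) N}{8} = - \frac{2 N N}{8} = - \frac{2 N^{2}}{8} = - \frac{N^{2}}{4}$)
$b = 64$ ($b = 55 - - \frac{\left(-6\right)^{2}}{4} = 55 - \left(- \frac{1}{4}\right) 36 = 55 - -9 = 55 + 9 = 64$)
$k{\left(t \right)} = 4 + \frac{1}{t}$
$\left(k{\left(-21 \right)} - -124\right) b = \left(\left(4 + \frac{1}{-21}\right) - -124\right) 64 = \left(\left(4 - \frac{1}{21}\right) + 124\right) 64 = \left(\frac{83}{21} + 124\right) 64 = \frac{2687}{21} \cdot 64 = \frac{171968}{21}$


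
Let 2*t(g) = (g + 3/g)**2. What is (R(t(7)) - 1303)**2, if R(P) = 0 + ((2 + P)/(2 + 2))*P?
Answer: 6961170390409/5764801 ≈ 1.2075e+6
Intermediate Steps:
t(g) = (g + 3/g)**2/2
R(P) = P*(1/2 + P/4) (R(P) = 0 + ((2 + P)/4)*P = 0 + ((2 + P)*(1/4))*P = 0 + (1/2 + P/4)*P = 0 + P*(1/2 + P/4) = P*(1/2 + P/4))
(R(t(7)) - 1303)**2 = (((1/2)*(3 + 7**2)**2/7**2)*(2 + (1/2)*(3 + 7**2)**2/7**2)/4 - 1303)**2 = (((1/2)*(1/49)*(3 + 49)**2)*(2 + (1/2)*(1/49)*(3 + 49)**2)/4 - 1303)**2 = (((1/2)*(1/49)*52**2)*(2 + (1/2)*(1/49)*52**2)/4 - 1303)**2 = (((1/2)*(1/49)*2704)*(2 + (1/2)*(1/49)*2704)/4 - 1303)**2 = ((1/4)*(1352/49)*(2 + 1352/49) - 1303)**2 = ((1/4)*(1352/49)*(1450/49) - 1303)**2 = (490100/2401 - 1303)**2 = (-2638403/2401)**2 = 6961170390409/5764801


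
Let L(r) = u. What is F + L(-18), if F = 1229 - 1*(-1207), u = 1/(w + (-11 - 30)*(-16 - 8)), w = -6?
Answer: 2382409/978 ≈ 2436.0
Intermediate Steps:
u = 1/978 (u = 1/(-6 + (-11 - 30)*(-16 - 8)) = 1/(-6 - 41*(-24)) = 1/(-6 + 984) = 1/978 ≈ 0.0010225)
L(r) = 1/978
F = 2436 (F = 1229 + 1207 = 2436)
F + L(-18) = 2436 + 1/978 = 2382409/978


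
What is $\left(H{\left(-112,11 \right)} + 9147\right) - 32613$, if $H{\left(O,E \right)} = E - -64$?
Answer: $-23391$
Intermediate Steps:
$H{\left(O,E \right)} = 64 + E$ ($H{\left(O,E \right)} = E + 64 = 64 + E$)
$\left(H{\left(-112,11 \right)} + 9147\right) - 32613 = \left(\left(64 + 11\right) + 9147\right) - 32613 = \left(75 + 9147\right) - 32613 = 9222 - 32613 = -23391$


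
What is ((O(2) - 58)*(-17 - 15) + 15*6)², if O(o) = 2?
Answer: 3541924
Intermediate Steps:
((O(2) - 58)*(-17 - 15) + 15*6)² = ((2 - 58)*(-17 - 15) + 15*6)² = (-56*(-32) + 90)² = (1792 + 90)² = 1882² = 3541924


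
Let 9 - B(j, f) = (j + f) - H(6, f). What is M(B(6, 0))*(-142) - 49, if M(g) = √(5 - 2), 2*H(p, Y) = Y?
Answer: -49 - 142*√3 ≈ -294.95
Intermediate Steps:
H(p, Y) = Y/2
B(j, f) = 9 - j - f/2 (B(j, f) = 9 - ((j + f) - f/2) = 9 - ((f + j) - f/2) = 9 - (j + f/2) = 9 + (-j - f/2) = 9 - j - f/2)
M(g) = √3
M(B(6, 0))*(-142) - 49 = √3*(-142) - 49 = -142*√3 - 49 = -49 - 142*√3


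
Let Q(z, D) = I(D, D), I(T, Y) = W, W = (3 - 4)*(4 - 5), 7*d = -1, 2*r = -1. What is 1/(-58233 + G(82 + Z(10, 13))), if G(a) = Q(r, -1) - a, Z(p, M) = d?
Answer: -7/408197 ≈ -1.7149e-5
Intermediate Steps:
r = -1/2 (r = (1/2)*(-1) = -1/2 ≈ -0.50000)
d = -1/7 (d = (1/7)*(-1) = -1/7 ≈ -0.14286)
W = 1 (W = -1*(-1) = 1)
Z(p, M) = -1/7
I(T, Y) = 1
Q(z, D) = 1
G(a) = 1 - a
1/(-58233 + G(82 + Z(10, 13))) = 1/(-58233 + (1 - (82 - 1/7))) = 1/(-58233 + (1 - 1*573/7)) = 1/(-58233 + (1 - 573/7)) = 1/(-58233 - 566/7) = 1/(-408197/7) = -7/408197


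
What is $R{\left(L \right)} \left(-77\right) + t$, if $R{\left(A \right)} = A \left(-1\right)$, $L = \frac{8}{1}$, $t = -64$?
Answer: $552$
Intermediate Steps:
$L = 8$ ($L = 8 \cdot 1 = 8$)
$R{\left(A \right)} = - A$
$R{\left(L \right)} \left(-77\right) + t = \left(-1\right) 8 \left(-77\right) - 64 = \left(-8\right) \left(-77\right) - 64 = 616 - 64 = 552$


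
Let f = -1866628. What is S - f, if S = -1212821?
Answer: 653807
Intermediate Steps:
S - f = -1212821 - 1*(-1866628) = -1212821 + 1866628 = 653807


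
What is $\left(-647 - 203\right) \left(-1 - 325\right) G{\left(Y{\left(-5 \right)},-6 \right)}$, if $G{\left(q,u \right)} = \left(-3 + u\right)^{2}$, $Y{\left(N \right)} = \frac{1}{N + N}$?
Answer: $22445100$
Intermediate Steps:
$Y{\left(N \right)} = \frac{1}{2 N}$
$\left(-647 - 203\right) \left(-1 - 325\right) G{\left(Y{\left(-5 \right)},-6 \right)} = \left(-647 - 203\right) \left(-1 - 325\right) \left(-3 - 6\right)^{2} = \left(-850\right) \left(-326\right) \left(-9\right)^{2} = 277100 \cdot 81 = 22445100$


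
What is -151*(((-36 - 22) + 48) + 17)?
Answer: -1057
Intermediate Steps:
-151*(((-36 - 22) + 48) + 17) = -151*((-58 + 48) + 17) = -151*(-10 + 17) = -151*7 = -1057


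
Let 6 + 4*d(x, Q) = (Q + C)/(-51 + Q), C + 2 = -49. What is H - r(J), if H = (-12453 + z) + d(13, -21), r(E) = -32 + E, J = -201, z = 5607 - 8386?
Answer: -60001/4 ≈ -15000.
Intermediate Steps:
z = -2779
C = -51 (C = -2 - 49 = -51)
d(x, Q) = -5/4 (d(x, Q) = -3/2 + ((Q - 51)/(-51 + Q))/4 = -3/2 + ((-51 + Q)/(-51 + Q))/4 = -3/2 + (1/4)*1 = -3/2 + 1/4 = -5/4)
H = -60933/4 (H = (-12453 - 2779) - 5/4 = -15232 - 5/4 = -60933/4 ≈ -15233.)
H - r(J) = -60933/4 - (-32 - 201) = -60933/4 - 1*(-233) = -60933/4 + 233 = -60001/4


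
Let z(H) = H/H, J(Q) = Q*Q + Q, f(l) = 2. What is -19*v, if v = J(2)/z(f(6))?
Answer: -114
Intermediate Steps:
J(Q) = Q + Q**2 (J(Q) = Q**2 + Q = Q + Q**2)
z(H) = 1
v = 6 (v = (2*(1 + 2))/1 = (2*3)*1 = 6*1 = 6)
-19*v = -19*6 = -114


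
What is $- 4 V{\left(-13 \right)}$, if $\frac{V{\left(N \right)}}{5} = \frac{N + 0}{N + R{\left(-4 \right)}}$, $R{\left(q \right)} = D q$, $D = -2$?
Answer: $-52$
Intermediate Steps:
$R{\left(q \right)} = - 2 q$
$V{\left(N \right)} = \frac{5 N}{8 + N}$ ($V{\left(N \right)} = 5 \frac{N + 0}{N - -8} = 5 \frac{N}{N + 8} = 5 \frac{N}{8 + N} = \frac{5 N}{8 + N}$)
$- 4 V{\left(-13 \right)} = - 4 \cdot 5 \left(-13\right) \frac{1}{8 - 13} = - 4 \cdot 5 \left(-13\right) \frac{1}{-5} = - 4 \cdot 5 \left(-13\right) \left(- \frac{1}{5}\right) = \left(-4\right) 13 = -52$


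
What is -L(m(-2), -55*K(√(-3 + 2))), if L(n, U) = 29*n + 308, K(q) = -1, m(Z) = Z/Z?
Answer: -337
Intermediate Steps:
m(Z) = 1
L(n, U) = 308 + 29*n
-L(m(-2), -55*K(√(-3 + 2))) = -(308 + 29*1) = -(308 + 29) = -1*337 = -337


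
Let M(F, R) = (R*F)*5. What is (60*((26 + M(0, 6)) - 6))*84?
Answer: 100800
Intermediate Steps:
M(F, R) = 5*F*R (M(F, R) = (F*R)*5 = 5*F*R)
(60*((26 + M(0, 6)) - 6))*84 = (60*((26 + 5*0*6) - 6))*84 = (60*((26 + 0) - 6))*84 = (60*(26 - 6))*84 = (60*20)*84 = 1200*84 = 100800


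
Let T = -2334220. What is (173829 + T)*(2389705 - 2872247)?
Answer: 1042479393922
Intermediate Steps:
(173829 + T)*(2389705 - 2872247) = (173829 - 2334220)*(2389705 - 2872247) = -2160391*(-482542) = 1042479393922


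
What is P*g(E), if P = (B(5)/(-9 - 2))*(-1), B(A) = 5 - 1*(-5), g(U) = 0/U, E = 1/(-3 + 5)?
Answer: 0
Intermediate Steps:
E = ½ (E = 1/2 = ½ ≈ 0.50000)
g(U) = 0
B(A) = 10 (B(A) = 5 + 5 = 10)
P = 10/11 (P = (10/(-9 - 2))*(-1) = (10/(-11))*(-1) = -1/11*10*(-1) = -10/11*(-1) = 10/11 ≈ 0.90909)
P*g(E) = (10/11)*0 = 0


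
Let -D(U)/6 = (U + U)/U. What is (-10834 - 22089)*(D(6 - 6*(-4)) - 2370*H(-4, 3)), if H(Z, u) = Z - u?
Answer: -545797494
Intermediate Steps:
D(U) = -12 (D(U) = -6*(U + U)/U = -6*2*U/U = -6*2 = -12)
(-10834 - 22089)*(D(6 - 6*(-4)) - 2370*H(-4, 3)) = (-10834 - 22089)*(-12 - 2370*(-4 - 1*3)) = -32923*(-12 - 2370*(-4 - 3)) = -32923*(-12 - 2370*(-7)) = -32923*(-12 + 16590) = -32923*16578 = -545797494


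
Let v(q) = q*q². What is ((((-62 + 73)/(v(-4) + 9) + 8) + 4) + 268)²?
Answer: 1957201/25 ≈ 78288.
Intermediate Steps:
v(q) = q³
((((-62 + 73)/(v(-4) + 9) + 8) + 4) + 268)² = ((((-62 + 73)/((-4)³ + 9) + 8) + 4) + 268)² = (((11/(-64 + 9) + 8) + 4) + 268)² = (((11/(-55) + 8) + 4) + 268)² = (((11*(-1/55) + 8) + 4) + 268)² = (((-⅕ + 8) + 4) + 268)² = ((39/5 + 4) + 268)² = (59/5 + 268)² = (1399/5)² = 1957201/25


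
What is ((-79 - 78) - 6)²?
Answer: 26569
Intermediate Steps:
((-79 - 78) - 6)² = (-157 - 6)² = (-163)² = 26569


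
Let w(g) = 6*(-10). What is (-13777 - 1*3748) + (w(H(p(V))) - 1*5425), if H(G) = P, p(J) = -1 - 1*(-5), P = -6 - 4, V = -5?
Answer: -23010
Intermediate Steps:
P = -10
p(J) = 4 (p(J) = -1 + 5 = 4)
H(G) = -10
w(g) = -60
(-13777 - 1*3748) + (w(H(p(V))) - 1*5425) = (-13777 - 1*3748) + (-60 - 1*5425) = (-13777 - 3748) + (-60 - 5425) = -17525 - 5485 = -23010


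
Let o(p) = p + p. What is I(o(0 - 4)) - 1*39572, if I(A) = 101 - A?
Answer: -39463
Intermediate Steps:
o(p) = 2*p
I(o(0 - 4)) - 1*39572 = (101 - 2*(0 - 4)) - 1*39572 = (101 - 2*(-4)) - 39572 = (101 - 1*(-8)) - 39572 = (101 + 8) - 39572 = 109 - 39572 = -39463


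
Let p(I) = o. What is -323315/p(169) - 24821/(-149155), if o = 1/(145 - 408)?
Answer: 12682924865796/149155 ≈ 8.5032e+7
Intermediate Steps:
o = -1/263 (o = 1/(-263) = -1/263 ≈ -0.0038023)
p(I) = -1/263
-323315/p(169) - 24821/(-149155) = -323315/(-1/263) - 24821/(-149155) = -323315*(-263) - 24821*(-1/149155) = 85031845 + 24821/149155 = 12682924865796/149155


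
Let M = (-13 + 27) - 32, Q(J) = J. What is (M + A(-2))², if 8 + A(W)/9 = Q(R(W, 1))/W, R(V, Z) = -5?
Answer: 18225/4 ≈ 4556.3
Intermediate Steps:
A(W) = -72 - 45/W (A(W) = -72 + 9*(-5/W) = -72 - 45/W)
M = -18 (M = 14 - 32 = -18)
(M + A(-2))² = (-18 + (-72 - 45/(-2)))² = (-18 + (-72 - 45*(-½)))² = (-18 + (-72 + 45/2))² = (-18 - 99/2)² = (-135/2)² = 18225/4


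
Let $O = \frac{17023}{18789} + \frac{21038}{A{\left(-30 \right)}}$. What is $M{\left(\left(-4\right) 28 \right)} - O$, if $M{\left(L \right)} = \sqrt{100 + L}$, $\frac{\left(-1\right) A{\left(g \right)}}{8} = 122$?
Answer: $\frac{189334267}{9169032} + 2 i \sqrt{3} \approx 20.649 + 3.4641 i$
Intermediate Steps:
$A{\left(g \right)} = -976$ ($A{\left(g \right)} = \left(-8\right) 122 = -976$)
$O = - \frac{189334267}{9169032}$ ($O = \frac{17023}{18789} + \frac{21038}{-976} = 17023 \cdot \frac{1}{18789} + 21038 \left(- \frac{1}{976}\right) = \frac{17023}{18789} - \frac{10519}{488} = - \frac{189334267}{9169032} \approx -20.649$)
$M{\left(\left(-4\right) 28 \right)} - O = \sqrt{100 - 112} - - \frac{189334267}{9169032} = \sqrt{100 - 112} + \frac{189334267}{9169032} = \sqrt{-12} + \frac{189334267}{9169032} = 2 i \sqrt{3} + \frac{189334267}{9169032} = \frac{189334267}{9169032} + 2 i \sqrt{3}$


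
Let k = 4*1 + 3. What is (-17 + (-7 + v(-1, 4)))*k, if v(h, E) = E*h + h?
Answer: -203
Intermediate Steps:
v(h, E) = h + E*h
k = 7 (k = 4 + 3 = 7)
(-17 + (-7 + v(-1, 4)))*k = (-17 + (-7 - (1 + 4)))*7 = (-17 + (-7 - 1*5))*7 = (-17 + (-7 - 5))*7 = (-17 - 12)*7 = -29*7 = -203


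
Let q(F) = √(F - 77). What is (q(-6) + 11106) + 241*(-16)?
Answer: 7250 + I*√83 ≈ 7250.0 + 9.1104*I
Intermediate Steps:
q(F) = √(-77 + F)
(q(-6) + 11106) + 241*(-16) = (√(-77 - 6) + 11106) + 241*(-16) = (√(-83) + 11106) - 3856 = (I*√83 + 11106) - 3856 = (11106 + I*√83) - 3856 = 7250 + I*√83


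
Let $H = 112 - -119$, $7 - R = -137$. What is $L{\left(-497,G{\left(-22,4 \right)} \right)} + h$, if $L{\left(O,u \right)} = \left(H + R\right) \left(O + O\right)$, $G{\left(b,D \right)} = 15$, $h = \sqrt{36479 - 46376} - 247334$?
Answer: $-620084 + i \sqrt{9897} \approx -6.2008 \cdot 10^{5} + 99.484 i$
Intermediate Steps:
$R = 144$ ($R = 7 - -137 = 7 + 137 = 144$)
$H = 231$ ($H = 112 + 119 = 231$)
$h = -247334 + i \sqrt{9897}$ ($h = \sqrt{-9897} - 247334 = i \sqrt{9897} - 247334 = -247334 + i \sqrt{9897} \approx -2.4733 \cdot 10^{5} + 99.484 i$)
$L{\left(O,u \right)} = 750 O$ ($L{\left(O,u \right)} = \left(231 + 144\right) \left(O + O\right) = 375 \cdot 2 O = 750 O$)
$L{\left(-497,G{\left(-22,4 \right)} \right)} + h = 750 \left(-497\right) - \left(247334 - i \sqrt{9897}\right) = -372750 - \left(247334 - i \sqrt{9897}\right) = -620084 + i \sqrt{9897}$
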